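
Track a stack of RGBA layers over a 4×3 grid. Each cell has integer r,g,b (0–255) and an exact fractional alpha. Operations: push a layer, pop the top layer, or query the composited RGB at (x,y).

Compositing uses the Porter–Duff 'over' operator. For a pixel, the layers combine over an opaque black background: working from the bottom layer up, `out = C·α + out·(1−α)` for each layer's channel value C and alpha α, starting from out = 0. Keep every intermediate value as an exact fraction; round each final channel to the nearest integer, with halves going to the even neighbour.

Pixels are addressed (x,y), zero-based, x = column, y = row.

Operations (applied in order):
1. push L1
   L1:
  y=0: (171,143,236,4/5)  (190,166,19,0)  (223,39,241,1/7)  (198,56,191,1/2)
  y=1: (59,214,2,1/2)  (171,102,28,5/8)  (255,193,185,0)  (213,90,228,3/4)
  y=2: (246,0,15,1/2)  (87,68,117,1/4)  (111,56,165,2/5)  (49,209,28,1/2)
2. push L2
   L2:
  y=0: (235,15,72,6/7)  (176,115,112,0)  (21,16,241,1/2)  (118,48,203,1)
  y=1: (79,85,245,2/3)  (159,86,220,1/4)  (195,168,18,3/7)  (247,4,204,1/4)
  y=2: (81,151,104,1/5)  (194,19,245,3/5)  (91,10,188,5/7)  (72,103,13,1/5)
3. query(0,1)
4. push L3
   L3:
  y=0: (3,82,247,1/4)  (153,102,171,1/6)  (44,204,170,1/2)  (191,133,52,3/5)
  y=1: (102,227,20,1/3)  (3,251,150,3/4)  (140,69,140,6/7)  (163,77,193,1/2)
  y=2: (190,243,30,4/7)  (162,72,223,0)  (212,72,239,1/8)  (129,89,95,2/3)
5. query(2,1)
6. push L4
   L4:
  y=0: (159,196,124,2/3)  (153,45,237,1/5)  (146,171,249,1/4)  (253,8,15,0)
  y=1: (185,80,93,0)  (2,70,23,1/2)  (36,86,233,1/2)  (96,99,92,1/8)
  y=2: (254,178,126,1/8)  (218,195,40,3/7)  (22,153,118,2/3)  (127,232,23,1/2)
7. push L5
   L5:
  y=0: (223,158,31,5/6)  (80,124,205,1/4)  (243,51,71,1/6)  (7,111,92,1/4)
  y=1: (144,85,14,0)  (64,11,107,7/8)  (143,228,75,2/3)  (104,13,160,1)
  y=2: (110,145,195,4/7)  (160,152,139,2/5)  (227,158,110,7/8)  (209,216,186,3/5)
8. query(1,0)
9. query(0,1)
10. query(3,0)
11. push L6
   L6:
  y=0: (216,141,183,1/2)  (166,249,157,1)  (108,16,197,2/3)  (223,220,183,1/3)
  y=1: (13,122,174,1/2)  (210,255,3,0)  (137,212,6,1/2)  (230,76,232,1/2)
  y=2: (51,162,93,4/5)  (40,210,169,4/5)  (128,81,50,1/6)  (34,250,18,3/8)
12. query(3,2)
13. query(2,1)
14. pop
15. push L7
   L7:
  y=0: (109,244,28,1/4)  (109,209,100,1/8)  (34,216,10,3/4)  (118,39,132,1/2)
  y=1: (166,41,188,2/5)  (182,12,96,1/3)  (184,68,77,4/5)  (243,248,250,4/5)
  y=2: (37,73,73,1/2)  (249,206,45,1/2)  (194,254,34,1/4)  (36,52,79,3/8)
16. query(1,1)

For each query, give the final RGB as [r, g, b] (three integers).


(0,1) stack=L1,L2; from [0,0,0]:
after L1 α=1/2: [59/2, 107, 1]
after L2 α=2/3: [125/2, 277/3, 491/3]
rounded: [62, 92, 164]

query (2,1) [L1,L2,L3] — begin 0,0,0
L1 α=0: [0, 0, 0]
L2 α=3/7: [585/7, 72, 54/7]
L3 α=6/7: [6465/49, 486/7, 5934/49]
rounded: [132, 69, 121]

query (1,0) [L1,L2,L3,L4,L5] — begin 0,0,0
L1 α=0: [0, 0, 0]
L2 α=0: [0, 0, 0]
L3 α=1/6: [51/2, 17, 57/2]
L4 α=1/5: [51, 113/5, 351/5]
L5 α=1/4: [233/4, 959/20, 1039/10]
→ [58, 48, 104]

at x=0,y=1 over L1,L2,L3,L4,L5:
+L1 (α=1/2) → [59/2, 107, 1]
+L2 (α=2/3) → [125/2, 277/3, 491/3]
+L3 (α=1/3) → [227/3, 1235/9, 1042/9]
+L4 (α=0) → [227/3, 1235/9, 1042/9]
+L5 (α=0) → [227/3, 1235/9, 1042/9]
rounded: [76, 137, 116]

(3,0) stack=L1,L2,L3,L4,L5; from [0,0,0]:
+L1 (α=1/2) → [99, 28, 191/2]
+L2 (α=1) → [118, 48, 203]
+L3 (α=3/5) → [809/5, 99, 562/5]
+L4 (α=0) → [809/5, 99, 562/5]
+L5 (α=1/4) → [1231/10, 102, 1073/10]
= [123, 102, 107]

query (3,2) [L1,L2,L3,L4,L5,L6] — begin 0,0,0
L1 α=1/2: [49/2, 209/2, 14]
L2 α=1/5: [34, 521/5, 69/5]
L3 α=2/3: [292/3, 1411/15, 1019/15]
L4 α=1/2: [673/6, 4891/30, 682/15]
L5 α=3/5: [2554/15, 14611/75, 9734/75]
L6 α=3/8: [715/6, 25861/120, 1318/15]
→ [119, 216, 88]

(2,1) stack=L1,L2,L3,L4,L5,L6; from [0,0,0]:
after L1 α=0: [0, 0, 0]
after L2 α=3/7: [585/7, 72, 54/7]
after L3 α=6/7: [6465/49, 486/7, 5934/49]
after L4 α=1/2: [8229/98, 544/7, 17351/98]
after L5 α=2/3: [36257/294, 3736/21, 32051/294]
after L6 α=1/2: [76535/588, 4094/21, 33815/588]
→ [130, 195, 58]

query (1,1) [L1,L2,L3,L4,L5,L7] — begin 0,0,0
after L1 α=5/8: [855/8, 255/4, 35/2]
after L2 α=1/4: [3837/32, 1109/16, 545/8]
after L3 α=3/4: [4125/128, 13157/64, 4145/32]
after L4 α=1/2: [4381/256, 17637/128, 4881/64]
after L5 α=7/8: [119069/2048, 27493/1024, 52817/512]
after L7 α=1/3: [305437/3072, 33637/1536, 77393/768]
= [99, 22, 101]


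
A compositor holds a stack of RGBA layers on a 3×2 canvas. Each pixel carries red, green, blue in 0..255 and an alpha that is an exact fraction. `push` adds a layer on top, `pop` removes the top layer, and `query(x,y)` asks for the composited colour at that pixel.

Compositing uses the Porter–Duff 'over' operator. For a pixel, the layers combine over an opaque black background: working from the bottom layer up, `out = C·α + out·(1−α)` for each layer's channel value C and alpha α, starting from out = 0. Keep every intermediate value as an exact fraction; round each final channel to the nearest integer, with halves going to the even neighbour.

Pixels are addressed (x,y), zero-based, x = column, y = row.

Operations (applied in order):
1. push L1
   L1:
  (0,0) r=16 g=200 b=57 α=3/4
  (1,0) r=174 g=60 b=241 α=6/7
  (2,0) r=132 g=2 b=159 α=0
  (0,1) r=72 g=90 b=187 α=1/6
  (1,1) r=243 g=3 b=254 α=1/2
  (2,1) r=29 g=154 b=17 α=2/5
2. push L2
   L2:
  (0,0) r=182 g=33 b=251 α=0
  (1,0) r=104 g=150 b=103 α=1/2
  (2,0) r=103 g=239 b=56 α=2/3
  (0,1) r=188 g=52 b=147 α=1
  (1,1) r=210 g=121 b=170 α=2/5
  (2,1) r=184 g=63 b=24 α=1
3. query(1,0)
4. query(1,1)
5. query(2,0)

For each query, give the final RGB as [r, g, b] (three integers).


query (1,0) [L1,L2] — begin 0,0,0
after L1 α=6/7: [1044/7, 360/7, 1446/7]
after L2 α=1/2: [886/7, 705/7, 2167/14]
→ [127, 101, 155]

query (1,1) [L1,L2] — begin 0,0,0
after L1 α=1/2: [243/2, 3/2, 127]
after L2 α=2/5: [1569/10, 493/10, 721/5]
→ [157, 49, 144]

at x=2,y=0 over L1,L2:
L1 α=0: [0, 0, 0]
L2 α=2/3: [206/3, 478/3, 112/3]
rounded: [69, 159, 37]


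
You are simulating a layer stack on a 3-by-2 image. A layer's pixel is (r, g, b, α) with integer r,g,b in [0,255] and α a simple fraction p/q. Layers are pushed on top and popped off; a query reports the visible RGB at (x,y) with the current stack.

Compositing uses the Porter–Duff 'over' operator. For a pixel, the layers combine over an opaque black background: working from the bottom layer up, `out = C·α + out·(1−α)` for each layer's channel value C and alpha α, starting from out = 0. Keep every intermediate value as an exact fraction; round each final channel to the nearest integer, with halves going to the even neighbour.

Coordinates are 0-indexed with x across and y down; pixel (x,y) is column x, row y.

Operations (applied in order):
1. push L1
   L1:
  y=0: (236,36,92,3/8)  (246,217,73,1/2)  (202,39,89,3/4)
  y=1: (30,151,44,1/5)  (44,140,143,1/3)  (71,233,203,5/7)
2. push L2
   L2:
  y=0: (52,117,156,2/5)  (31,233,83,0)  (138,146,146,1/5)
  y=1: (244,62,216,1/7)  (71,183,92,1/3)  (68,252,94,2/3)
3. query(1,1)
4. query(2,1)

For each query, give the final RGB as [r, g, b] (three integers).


query (1,1) [L1,L2] — begin 0,0,0
+L1 (α=1/3) → [44/3, 140/3, 143/3]
+L2 (α=1/3) → [301/9, 829/9, 562/9]
→ [33, 92, 62]

query (2,1) [L1,L2] — begin 0,0,0
L1 α=5/7: [355/7, 1165/7, 145]
L2 α=2/3: [1307/21, 4693/21, 111]
rounded: [62, 223, 111]


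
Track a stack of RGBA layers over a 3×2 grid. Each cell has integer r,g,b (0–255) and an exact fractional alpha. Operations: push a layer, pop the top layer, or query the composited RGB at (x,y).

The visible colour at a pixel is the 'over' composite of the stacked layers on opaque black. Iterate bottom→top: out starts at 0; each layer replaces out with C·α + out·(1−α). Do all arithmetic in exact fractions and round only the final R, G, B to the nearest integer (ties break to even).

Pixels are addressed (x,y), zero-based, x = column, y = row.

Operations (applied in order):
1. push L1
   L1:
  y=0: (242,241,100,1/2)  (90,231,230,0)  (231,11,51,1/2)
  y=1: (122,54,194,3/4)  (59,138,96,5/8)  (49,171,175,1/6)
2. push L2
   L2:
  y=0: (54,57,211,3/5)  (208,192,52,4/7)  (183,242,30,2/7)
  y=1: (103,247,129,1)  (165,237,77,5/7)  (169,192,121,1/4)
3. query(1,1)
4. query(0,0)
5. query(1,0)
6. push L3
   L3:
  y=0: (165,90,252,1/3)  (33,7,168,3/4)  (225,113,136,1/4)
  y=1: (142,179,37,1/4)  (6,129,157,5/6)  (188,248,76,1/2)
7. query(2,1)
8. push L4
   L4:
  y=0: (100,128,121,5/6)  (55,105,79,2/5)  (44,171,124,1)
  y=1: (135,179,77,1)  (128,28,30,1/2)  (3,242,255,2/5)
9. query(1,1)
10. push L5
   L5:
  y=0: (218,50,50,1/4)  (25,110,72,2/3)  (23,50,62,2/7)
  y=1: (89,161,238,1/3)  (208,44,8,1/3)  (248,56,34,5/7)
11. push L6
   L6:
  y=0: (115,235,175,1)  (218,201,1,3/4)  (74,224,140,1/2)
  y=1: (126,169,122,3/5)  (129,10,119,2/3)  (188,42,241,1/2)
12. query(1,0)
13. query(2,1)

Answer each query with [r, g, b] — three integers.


at x=1,y=1 over L1,L2:
L1 α=5/8: [295/8, 345/4, 60]
L2 α=5/7: [3595/28, 2715/14, 505/7]
rounded: [128, 194, 72]

at x=0,y=0 over L1,L2:
+L1 (α=1/2) → [121, 241/2, 50]
+L2 (α=3/5) → [404/5, 412/5, 733/5]
→ [81, 82, 147]

query (1,0) [L1,L2] — begin 0,0,0
after L1 α=0: [0, 0, 0]
after L2 α=4/7: [832/7, 768/7, 208/7]
= [119, 110, 30]

query (2,1) [L1,L2,L3] — begin 0,0,0
+L1 (α=1/6) → [49/6, 57/2, 175/6]
+L2 (α=1/4) → [387/8, 555/8, 417/8]
+L3 (α=1/2) → [1891/16, 2539/16, 1025/16]
= [118, 159, 64]

at x=1,y=1 over L1,L2,L3,L4:
L1 α=5/8: [295/8, 345/4, 60]
L2 α=5/7: [3595/28, 2715/14, 505/7]
L3 α=5/6: [4435/168, 3915/28, 1000/7]
L4 α=1/2: [25939/336, 4699/56, 605/7]
rounded: [77, 84, 86]

query (1,0) [L1,L2,L3,L4,L5,L6] — begin 0,0,0
after L1 α=0: [0, 0, 0]
after L2 α=4/7: [832/7, 768/7, 208/7]
after L3 α=3/4: [1525/28, 915/28, 934/7]
after L4 α=2/5: [1531/28, 1725/28, 3908/35]
after L5 α=2/3: [977/28, 7885/84, 8948/105]
after L6 α=3/4: [19289/112, 58537/336, 9263/420]
rounded: [172, 174, 22]

(2,1) stack=L1,L2,L3,L4,L5,L6; from [0,0,0]:
L1 α=1/6: [49/6, 57/2, 175/6]
L2 α=1/4: [387/8, 555/8, 417/8]
L3 α=1/2: [1891/16, 2539/16, 1025/16]
L4 α=2/5: [5769/80, 15361/80, 2247/16]
L5 α=5/7: [55369/280, 26561/280, 3607/56]
L6 α=1/2: [108009/560, 38321/560, 17103/112]
= [193, 68, 153]


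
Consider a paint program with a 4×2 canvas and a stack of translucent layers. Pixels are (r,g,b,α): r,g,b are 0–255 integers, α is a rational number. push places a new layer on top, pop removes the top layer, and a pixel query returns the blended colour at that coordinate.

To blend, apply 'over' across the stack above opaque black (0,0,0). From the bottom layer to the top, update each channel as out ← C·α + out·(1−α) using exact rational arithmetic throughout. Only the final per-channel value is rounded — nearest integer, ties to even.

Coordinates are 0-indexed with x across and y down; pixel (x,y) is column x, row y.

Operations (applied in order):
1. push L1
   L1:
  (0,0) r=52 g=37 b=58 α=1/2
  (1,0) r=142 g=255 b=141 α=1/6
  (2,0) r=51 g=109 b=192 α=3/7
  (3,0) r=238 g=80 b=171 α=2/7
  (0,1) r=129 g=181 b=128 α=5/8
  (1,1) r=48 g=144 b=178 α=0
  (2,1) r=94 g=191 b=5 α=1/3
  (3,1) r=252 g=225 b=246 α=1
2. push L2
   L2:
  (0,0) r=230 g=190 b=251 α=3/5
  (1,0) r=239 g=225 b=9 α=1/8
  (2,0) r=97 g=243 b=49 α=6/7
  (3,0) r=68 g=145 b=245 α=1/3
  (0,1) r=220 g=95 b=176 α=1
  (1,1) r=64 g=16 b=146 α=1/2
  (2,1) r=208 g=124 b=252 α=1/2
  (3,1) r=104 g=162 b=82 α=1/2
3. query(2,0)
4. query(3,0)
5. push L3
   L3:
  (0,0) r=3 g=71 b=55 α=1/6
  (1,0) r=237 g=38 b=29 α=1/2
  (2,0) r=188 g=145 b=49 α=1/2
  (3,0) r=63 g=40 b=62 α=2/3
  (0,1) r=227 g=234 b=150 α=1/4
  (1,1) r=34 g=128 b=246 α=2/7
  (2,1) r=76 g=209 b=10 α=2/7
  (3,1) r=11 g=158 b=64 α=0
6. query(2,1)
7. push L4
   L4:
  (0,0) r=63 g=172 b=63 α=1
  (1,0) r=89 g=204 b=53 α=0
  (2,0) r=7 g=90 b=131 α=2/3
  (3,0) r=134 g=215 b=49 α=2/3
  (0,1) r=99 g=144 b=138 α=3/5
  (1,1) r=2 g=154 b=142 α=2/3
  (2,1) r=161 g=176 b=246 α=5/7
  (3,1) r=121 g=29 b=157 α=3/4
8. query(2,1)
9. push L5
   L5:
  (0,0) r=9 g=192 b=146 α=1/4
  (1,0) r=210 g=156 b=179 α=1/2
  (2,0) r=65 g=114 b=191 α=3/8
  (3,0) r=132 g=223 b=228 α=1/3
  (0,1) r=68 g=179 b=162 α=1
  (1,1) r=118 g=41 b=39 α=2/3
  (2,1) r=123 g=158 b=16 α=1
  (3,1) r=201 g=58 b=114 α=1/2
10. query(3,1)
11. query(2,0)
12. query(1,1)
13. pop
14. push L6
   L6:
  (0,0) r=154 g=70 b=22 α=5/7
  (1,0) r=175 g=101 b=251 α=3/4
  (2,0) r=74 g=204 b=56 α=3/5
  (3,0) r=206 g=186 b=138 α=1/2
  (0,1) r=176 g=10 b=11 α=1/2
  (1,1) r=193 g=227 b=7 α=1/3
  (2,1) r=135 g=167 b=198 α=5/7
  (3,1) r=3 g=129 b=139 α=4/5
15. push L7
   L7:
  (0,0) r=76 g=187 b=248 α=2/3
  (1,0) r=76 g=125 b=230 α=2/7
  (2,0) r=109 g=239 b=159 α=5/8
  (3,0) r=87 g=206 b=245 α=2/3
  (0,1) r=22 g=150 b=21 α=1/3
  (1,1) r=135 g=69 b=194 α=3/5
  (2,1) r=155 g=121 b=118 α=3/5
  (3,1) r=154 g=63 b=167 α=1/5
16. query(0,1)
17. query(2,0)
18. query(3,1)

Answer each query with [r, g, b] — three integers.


(2,0) stack=L1,L2; from [0,0,0]:
+L1 (α=3/7) → [153/7, 327/7, 576/7]
+L2 (α=6/7) → [4227/49, 10533/49, 2634/49]
rounded: [86, 215, 54]

query (3,0) [L1,L2] — begin 0,0,0
L1 α=2/7: [68, 160/7, 342/7]
L2 α=1/3: [68, 445/7, 2399/21]
= [68, 64, 114]

query (2,1) [L1,L2,L3] — begin 0,0,0
L1 α=1/3: [94/3, 191/3, 5/3]
L2 α=1/2: [359/3, 563/6, 761/6]
L3 α=2/7: [2251/21, 5323/42, 3925/42]
= [107, 127, 93]

at x=2,y=1 over L1,L2,L3,L4:
after L1 α=1/3: [94/3, 191/3, 5/3]
after L2 α=1/2: [359/3, 563/6, 761/6]
after L3 α=2/7: [2251/21, 5323/42, 3925/42]
after L4 α=5/7: [21407/147, 23803/147, 29755/147]
= [146, 162, 202]

query (3,1) [L1,L2,L3,L4,L5] — begin 0,0,0
+L1 (α=1) → [252, 225, 246]
+L2 (α=1/2) → [178, 387/2, 164]
+L3 (α=0) → [178, 387/2, 164]
+L4 (α=3/4) → [541/4, 561/8, 635/4]
+L5 (α=1/2) → [1345/8, 1025/16, 1091/8]
rounded: [168, 64, 136]

at x=2,y=0 over L1,L2,L3,L4,L5:
L1 α=3/7: [153/7, 327/7, 576/7]
L2 α=6/7: [4227/49, 10533/49, 2634/49]
L3 α=1/2: [13439/98, 8819/49, 5035/98]
L4 α=2/3: [4937/98, 17639/147, 10237/98]
L5 α=3/8: [43795/784, 138469/1176, 107339/784]
= [56, 118, 137]

(1,1) stack=L1,L2,L3,L4,L5; from [0,0,0]:
+L1 (α=0) → [0, 0, 0]
+L2 (α=1/2) → [32, 8, 73]
+L3 (α=2/7) → [228/7, 296/7, 857/7]
+L4 (α=2/3) → [256/21, 2452/21, 2845/21]
+L5 (α=2/3) → [5212/63, 4174/63, 4483/63]
→ [83, 66, 71]

(0,1) stack=L1,L2,L3,L4,L6,L7; from [0,0,0]:
after L1 α=5/8: [645/8, 905/8, 80]
after L2 α=1: [220, 95, 176]
after L3 α=1/4: [887/4, 519/4, 339/2]
after L4 α=3/5: [1481/10, 1383/10, 753/5]
after L6 α=1/2: [3241/20, 1483/20, 404/5]
after L7 α=1/3: [3461/30, 2983/30, 913/15]
→ [115, 99, 61]

(2,0) stack=L1,L2,L3,L4,L6,L7; from [0,0,0]:
after L1 α=3/7: [153/7, 327/7, 576/7]
after L2 α=6/7: [4227/49, 10533/49, 2634/49]
after L3 α=1/2: [13439/98, 8819/49, 5035/98]
after L4 α=2/3: [4937/98, 17639/147, 10237/98]
after L6 α=3/5: [3163/49, 125242/735, 18469/245]
after L7 α=5/8: [18097/196, 418017/1960, 125091/980]
→ [92, 213, 128]

at x=3,y=1 over L1,L2,L3,L4,L6,L7:
after L1 α=1: [252, 225, 246]
after L2 α=1/2: [178, 387/2, 164]
after L3 α=0: [178, 387/2, 164]
after L4 α=3/4: [541/4, 561/8, 635/4]
after L6 α=4/5: [589/20, 4689/40, 2859/20]
after L7 α=1/5: [1359/25, 5319/50, 3694/25]
= [54, 106, 148]


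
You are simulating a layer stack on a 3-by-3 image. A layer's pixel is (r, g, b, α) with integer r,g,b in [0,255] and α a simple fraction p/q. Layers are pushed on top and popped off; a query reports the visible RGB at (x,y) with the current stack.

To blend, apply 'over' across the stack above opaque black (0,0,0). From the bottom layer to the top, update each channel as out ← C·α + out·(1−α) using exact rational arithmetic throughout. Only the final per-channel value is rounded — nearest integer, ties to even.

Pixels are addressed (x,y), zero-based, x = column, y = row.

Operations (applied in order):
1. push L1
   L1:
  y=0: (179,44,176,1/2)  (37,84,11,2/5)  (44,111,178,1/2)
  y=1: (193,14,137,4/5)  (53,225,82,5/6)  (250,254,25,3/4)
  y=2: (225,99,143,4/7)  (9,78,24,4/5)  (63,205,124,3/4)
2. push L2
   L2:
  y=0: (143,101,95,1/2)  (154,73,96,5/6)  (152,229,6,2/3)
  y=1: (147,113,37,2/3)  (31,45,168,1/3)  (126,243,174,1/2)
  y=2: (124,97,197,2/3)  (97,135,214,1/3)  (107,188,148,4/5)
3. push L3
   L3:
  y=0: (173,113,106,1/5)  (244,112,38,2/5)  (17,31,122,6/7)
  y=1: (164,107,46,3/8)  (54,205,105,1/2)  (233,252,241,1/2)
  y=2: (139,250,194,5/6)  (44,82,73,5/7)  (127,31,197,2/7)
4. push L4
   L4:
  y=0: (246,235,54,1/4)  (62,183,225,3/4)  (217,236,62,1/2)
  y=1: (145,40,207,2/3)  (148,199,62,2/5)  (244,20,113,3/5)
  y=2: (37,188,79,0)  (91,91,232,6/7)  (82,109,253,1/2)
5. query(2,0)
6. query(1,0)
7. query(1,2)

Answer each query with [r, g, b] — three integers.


at x=2,y=0 over L1,L2,L3,L4:
after L1 α=1/2: [22, 111/2, 89]
after L2 α=2/3: [326/3, 1027/6, 101/3]
after L3 α=6/7: [632/21, 2143/42, 2297/21]
after L4 α=1/2: [5189/42, 12055/84, 3599/42]
→ [124, 144, 86]

query (1,0) [L1,L2,L3,L4] — begin 0,0,0
after L1 α=2/5: [74/5, 168/5, 22/5]
after L2 α=5/6: [654/5, 1993/30, 1211/15]
after L3 α=2/5: [4402/25, 4233/50, 1591/25]
after L4 α=3/4: [2263/25, 31683/200, 9233/50]
rounded: [91, 158, 185]

(1,2) stack=L1,L2,L3,L4; from [0,0,0]:
+L1 (α=4/5) → [36/5, 312/5, 96/5]
+L2 (α=1/3) → [557/15, 433/5, 1262/15]
+L3 (α=5/7) → [4414/105, 2916/35, 7999/105]
+L4 (α=6/7) → [61744/735, 22026/245, 154159/735]
= [84, 90, 210]


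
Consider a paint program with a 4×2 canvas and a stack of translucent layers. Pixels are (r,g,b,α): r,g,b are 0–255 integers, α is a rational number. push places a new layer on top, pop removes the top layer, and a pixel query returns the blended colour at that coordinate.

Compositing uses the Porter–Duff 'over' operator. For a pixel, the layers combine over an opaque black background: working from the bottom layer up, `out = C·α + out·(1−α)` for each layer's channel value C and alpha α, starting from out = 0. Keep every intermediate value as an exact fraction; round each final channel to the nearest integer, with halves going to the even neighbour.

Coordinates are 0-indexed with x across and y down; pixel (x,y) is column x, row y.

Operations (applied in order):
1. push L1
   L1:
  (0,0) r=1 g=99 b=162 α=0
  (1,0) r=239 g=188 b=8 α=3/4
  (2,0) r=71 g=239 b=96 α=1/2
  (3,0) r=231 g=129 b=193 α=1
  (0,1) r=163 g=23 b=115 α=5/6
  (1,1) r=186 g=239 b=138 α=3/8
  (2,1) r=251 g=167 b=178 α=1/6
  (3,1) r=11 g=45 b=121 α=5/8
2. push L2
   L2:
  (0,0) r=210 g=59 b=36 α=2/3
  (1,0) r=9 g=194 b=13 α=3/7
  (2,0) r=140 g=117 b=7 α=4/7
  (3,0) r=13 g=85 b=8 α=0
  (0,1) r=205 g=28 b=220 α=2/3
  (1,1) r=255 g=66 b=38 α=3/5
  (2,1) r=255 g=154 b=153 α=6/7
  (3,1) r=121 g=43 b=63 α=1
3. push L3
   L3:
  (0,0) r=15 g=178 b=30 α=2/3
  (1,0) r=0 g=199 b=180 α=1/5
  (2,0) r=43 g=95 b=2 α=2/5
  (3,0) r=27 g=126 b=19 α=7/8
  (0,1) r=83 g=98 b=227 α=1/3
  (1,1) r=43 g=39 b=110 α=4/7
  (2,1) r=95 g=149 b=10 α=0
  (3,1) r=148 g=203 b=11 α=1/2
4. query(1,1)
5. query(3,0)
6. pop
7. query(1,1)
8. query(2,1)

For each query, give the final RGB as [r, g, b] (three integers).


at x=1,y=1 over L1,L2,L3:
after L1 α=3/8: [279/4, 717/8, 207/4]
after L2 α=3/5: [1809/10, 1509/20, 87/2]
after L3 α=4/7: [1021/10, 7647/140, 163/2]
rounded: [102, 55, 82]

at x=3,y=0 over L1,L2,L3:
after L1 α=1: [231, 129, 193]
after L2 α=0: [231, 129, 193]
after L3 α=7/8: [105/2, 1011/8, 163/4]
→ [52, 126, 41]

(1,1) stack=L1,L2; from [0,0,0]:
after L1 α=3/8: [279/4, 717/8, 207/4]
after L2 α=3/5: [1809/10, 1509/20, 87/2]
→ [181, 75, 44]

at x=2,y=1 over L1,L2:
after L1 α=1/6: [251/6, 167/6, 89/3]
after L2 α=6/7: [9431/42, 5711/42, 2843/21]
= [225, 136, 135]


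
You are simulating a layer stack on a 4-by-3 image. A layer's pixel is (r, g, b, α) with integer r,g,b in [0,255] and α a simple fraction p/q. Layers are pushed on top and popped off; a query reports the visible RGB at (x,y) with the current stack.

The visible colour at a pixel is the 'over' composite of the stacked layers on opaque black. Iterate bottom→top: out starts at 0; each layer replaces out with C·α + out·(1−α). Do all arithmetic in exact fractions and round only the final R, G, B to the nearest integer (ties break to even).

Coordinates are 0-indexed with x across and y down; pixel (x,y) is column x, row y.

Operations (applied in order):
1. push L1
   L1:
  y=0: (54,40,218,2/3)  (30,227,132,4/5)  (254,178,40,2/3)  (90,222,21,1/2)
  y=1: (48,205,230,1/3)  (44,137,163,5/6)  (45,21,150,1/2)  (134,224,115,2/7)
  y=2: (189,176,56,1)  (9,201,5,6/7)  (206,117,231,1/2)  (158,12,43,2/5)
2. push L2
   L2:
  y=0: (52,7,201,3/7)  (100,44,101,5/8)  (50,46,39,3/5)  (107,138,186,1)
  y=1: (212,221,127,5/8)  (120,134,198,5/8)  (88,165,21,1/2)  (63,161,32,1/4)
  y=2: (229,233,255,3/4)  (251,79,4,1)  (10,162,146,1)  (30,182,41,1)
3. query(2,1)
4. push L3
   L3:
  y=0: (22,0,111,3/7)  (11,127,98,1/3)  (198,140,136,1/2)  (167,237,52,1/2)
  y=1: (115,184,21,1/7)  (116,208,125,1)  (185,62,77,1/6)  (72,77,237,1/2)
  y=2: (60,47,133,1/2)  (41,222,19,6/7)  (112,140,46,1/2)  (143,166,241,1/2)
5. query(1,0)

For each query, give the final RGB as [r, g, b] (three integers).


(2,1) stack=L1,L2; from [0,0,0]:
L1 α=1/2: [45/2, 21/2, 75]
L2 α=1/2: [221/4, 351/4, 48]
→ [55, 88, 48]

(1,0) stack=L1,L2,L3; from [0,0,0]:
+L1 (α=4/5) → [24, 908/5, 528/5]
+L2 (α=5/8) → [143/2, 478/5, 4109/40]
+L3 (α=1/3) → [154/3, 1591/15, 2023/20]
→ [51, 106, 101]


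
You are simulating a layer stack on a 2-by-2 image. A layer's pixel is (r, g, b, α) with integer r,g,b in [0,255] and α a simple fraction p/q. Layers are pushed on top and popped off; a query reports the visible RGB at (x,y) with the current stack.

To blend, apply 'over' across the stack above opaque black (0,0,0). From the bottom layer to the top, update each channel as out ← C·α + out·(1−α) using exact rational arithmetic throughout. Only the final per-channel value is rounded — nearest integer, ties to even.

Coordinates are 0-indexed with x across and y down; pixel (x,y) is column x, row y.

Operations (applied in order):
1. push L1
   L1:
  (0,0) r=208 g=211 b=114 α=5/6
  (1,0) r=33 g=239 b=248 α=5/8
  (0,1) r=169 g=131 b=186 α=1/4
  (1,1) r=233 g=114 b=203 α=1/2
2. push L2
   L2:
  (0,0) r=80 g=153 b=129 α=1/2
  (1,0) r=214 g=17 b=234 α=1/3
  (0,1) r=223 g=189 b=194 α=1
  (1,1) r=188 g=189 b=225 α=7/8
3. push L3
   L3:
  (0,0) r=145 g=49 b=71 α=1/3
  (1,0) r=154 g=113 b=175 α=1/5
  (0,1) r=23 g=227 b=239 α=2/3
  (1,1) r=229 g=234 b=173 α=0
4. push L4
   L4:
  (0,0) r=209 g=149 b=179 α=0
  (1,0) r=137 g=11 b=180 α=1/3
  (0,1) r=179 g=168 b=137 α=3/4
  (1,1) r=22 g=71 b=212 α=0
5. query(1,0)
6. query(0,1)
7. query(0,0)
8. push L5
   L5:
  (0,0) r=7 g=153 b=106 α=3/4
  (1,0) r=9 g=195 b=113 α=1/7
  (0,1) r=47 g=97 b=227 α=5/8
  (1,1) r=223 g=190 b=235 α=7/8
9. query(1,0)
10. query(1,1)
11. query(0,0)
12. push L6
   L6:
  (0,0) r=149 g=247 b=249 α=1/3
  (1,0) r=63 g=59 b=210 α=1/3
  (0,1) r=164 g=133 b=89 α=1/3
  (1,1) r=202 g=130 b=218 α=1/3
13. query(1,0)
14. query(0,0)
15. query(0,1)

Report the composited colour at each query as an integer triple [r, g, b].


at x=1,y=0 over L1,L2,L3,L4:
+L1 (α=5/8) → [165/8, 1195/8, 155]
+L2 (α=1/3) → [1021/12, 421/4, 544/3]
+L3 (α=1/5) → [1483/15, 534/5, 2701/15]
+L4 (α=1/3) → [5021/45, 1123/15, 8102/45]
= [112, 75, 180]

(0,1) stack=L1,L2,L3,L4; from [0,0,0]:
after L1 α=1/4: [169/4, 131/4, 93/2]
after L2 α=1: [223, 189, 194]
after L3 α=2/3: [269/3, 643/3, 224]
after L4 α=3/4: [470/3, 2155/12, 635/4]
= [157, 180, 159]

(0,0) stack=L1,L2,L3,L4; from [0,0,0]:
after L1 α=5/6: [520/3, 1055/6, 95]
after L2 α=1/2: [380/3, 1973/12, 112]
after L3 α=1/3: [1195/9, 2267/18, 295/3]
after L4 α=0: [1195/9, 2267/18, 295/3]
rounded: [133, 126, 98]

(1,0) stack=L1,L2,L3,L4,L5; from [0,0,0]:
after L1 α=5/8: [165/8, 1195/8, 155]
after L2 α=1/3: [1021/12, 421/4, 544/3]
after L3 α=1/5: [1483/15, 534/5, 2701/15]
after L4 α=1/3: [5021/45, 1123/15, 8102/45]
after L5 α=1/7: [10177/105, 3221/35, 2557/15]
→ [97, 92, 170]

query (1,1) [L1,L2,L3,L4,L5] — begin 0,0,0
L1 α=1/2: [233/2, 57, 203/2]
L2 α=7/8: [2865/16, 345/2, 3353/16]
L3 α=0: [2865/16, 345/2, 3353/16]
L4 α=0: [2865/16, 345/2, 3353/16]
L5 α=7/8: [27841/128, 3005/16, 29673/128]
→ [218, 188, 232]

query (0,0) [L1,L2,L3,L4,L5] — begin 0,0,0
L1 α=5/6: [520/3, 1055/6, 95]
L2 α=1/2: [380/3, 1973/12, 112]
L3 α=1/3: [1195/9, 2267/18, 295/3]
L4 α=0: [1195/9, 2267/18, 295/3]
L5 α=3/4: [346/9, 10529/72, 1249/12]
→ [38, 146, 104]

query (1,0) [L1,L2,L3,L4,L5,L6] — begin 0,0,0
after L1 α=5/8: [165/8, 1195/8, 155]
after L2 α=1/3: [1021/12, 421/4, 544/3]
after L3 α=1/5: [1483/15, 534/5, 2701/15]
after L4 α=1/3: [5021/45, 1123/15, 8102/45]
after L5 α=1/7: [10177/105, 3221/35, 2557/15]
after L6 α=1/3: [26969/315, 8507/105, 8264/45]
→ [86, 81, 184]

at x=0,y=0 over L1,L2,L3,L4,L5,L6:
L1 α=5/6: [520/3, 1055/6, 95]
L2 α=1/2: [380/3, 1973/12, 112]
L3 α=1/3: [1195/9, 2267/18, 295/3]
L4 α=0: [1195/9, 2267/18, 295/3]
L5 α=3/4: [346/9, 10529/72, 1249/12]
L6 α=1/3: [2033/27, 19421/108, 2743/18]
→ [75, 180, 152]

(0,1) stack=L1,L2,L3,L4,L5,L6; from [0,0,0]:
L1 α=1/4: [169/4, 131/4, 93/2]
L2 α=1: [223, 189, 194]
L3 α=2/3: [269/3, 643/3, 224]
L4 α=3/4: [470/3, 2155/12, 635/4]
L5 α=5/8: [705/8, 4095/32, 6445/32]
L6 α=1/3: [1361/12, 6223/48, 2623/16]
= [113, 130, 164]


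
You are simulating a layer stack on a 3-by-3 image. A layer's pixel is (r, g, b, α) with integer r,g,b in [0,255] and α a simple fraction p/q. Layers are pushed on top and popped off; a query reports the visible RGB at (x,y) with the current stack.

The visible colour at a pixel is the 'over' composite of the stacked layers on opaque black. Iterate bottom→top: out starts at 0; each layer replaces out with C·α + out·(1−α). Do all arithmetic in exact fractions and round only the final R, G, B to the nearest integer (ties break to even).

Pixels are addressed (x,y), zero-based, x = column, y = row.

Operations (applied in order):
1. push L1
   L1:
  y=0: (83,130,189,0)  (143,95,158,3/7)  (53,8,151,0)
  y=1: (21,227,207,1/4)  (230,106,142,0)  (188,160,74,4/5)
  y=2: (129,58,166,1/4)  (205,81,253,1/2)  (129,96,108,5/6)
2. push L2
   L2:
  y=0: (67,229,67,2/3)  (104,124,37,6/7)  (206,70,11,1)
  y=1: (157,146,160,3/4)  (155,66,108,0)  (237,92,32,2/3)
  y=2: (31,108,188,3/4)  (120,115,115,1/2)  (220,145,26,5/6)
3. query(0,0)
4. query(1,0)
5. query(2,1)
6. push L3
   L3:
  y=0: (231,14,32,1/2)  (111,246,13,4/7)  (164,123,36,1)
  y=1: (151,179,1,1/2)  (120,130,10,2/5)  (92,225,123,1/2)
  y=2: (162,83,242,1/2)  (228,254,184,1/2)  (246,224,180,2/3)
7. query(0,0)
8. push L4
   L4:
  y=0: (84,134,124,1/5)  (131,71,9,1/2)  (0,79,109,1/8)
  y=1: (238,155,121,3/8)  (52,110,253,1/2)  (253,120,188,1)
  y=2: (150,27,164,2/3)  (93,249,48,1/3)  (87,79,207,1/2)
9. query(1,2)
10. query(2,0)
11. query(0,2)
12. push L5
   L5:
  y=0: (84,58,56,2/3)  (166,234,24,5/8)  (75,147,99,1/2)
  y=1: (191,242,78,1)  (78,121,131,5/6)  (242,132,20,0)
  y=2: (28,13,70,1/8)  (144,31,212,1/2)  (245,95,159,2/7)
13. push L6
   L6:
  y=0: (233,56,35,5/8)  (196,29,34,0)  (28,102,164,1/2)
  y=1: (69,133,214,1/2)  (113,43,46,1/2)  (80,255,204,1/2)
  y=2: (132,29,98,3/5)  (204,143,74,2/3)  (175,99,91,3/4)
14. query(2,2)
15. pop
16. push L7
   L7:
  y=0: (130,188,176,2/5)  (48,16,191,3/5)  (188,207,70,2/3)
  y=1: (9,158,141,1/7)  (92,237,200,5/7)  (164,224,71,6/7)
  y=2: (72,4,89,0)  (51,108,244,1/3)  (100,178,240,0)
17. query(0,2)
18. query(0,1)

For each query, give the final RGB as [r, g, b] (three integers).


at x=0,y=0 over L1,L2:
+L1 (α=0) → [0, 0, 0]
+L2 (α=2/3) → [134/3, 458/3, 134/3]
= [45, 153, 45]

at x=1,y=0 over L1,L2:
after L1 α=3/7: [429/7, 285/7, 474/7]
after L2 α=6/7: [4797/49, 5493/49, 2028/49]
→ [98, 112, 41]

(2,1) stack=L1,L2; from [0,0,0]:
+L1 (α=4/5) → [752/5, 128, 296/5]
+L2 (α=2/3) → [3122/15, 104, 616/15]
= [208, 104, 41]

at x=0,y=0 over L1,L2,L3:
+L1 (α=0) → [0, 0, 0]
+L2 (α=2/3) → [134/3, 458/3, 134/3]
+L3 (α=1/2) → [827/6, 250/3, 115/3]
→ [138, 83, 38]

at x=1,y=2 over L1,L2,L3,L4:
after L1 α=1/2: [205/2, 81/2, 253/2]
after L2 α=1/2: [445/4, 311/4, 483/4]
after L3 α=1/2: [1357/8, 1327/8, 1219/8]
after L4 α=1/3: [1729/12, 2323/12, 1411/12]
rounded: [144, 194, 118]

(2,0) stack=L1,L2,L3,L4; from [0,0,0]:
L1 α=0: [0, 0, 0]
L2 α=1: [206, 70, 11]
L3 α=1: [164, 123, 36]
L4 α=1/8: [287/2, 235/2, 361/8]
= [144, 118, 45]

(0,2) stack=L1,L2,L3,L4; from [0,0,0]:
after L1 α=1/4: [129/4, 29/2, 83/2]
after L2 α=3/4: [501/16, 677/8, 1211/8]
after L3 α=1/2: [3093/32, 1341/16, 3147/16]
after L4 α=2/3: [4231/32, 735/16, 8395/48]
= [132, 46, 175]

at x=2,y=2 over L1,L2,L3,L4,L5,L6:
L1 α=5/6: [215/2, 80, 90]
L2 α=5/6: [805/4, 805/6, 110/3]
L3 α=2/3: [2773/12, 3493/18, 1190/9]
L4 α=1/2: [3817/24, 4915/36, 3053/18]
L5 α=2/7: [30845/168, 31415/252, 20989/126]
L6 α=3/4: [119045/672, 106259/1008, 55387/504]
= [177, 105, 110]

(0,2) stack=L1,L2,L3,L4,L5,L7; from [0,0,0]:
after L1 α=1/4: [129/4, 29/2, 83/2]
after L2 α=3/4: [501/16, 677/8, 1211/8]
after L3 α=1/2: [3093/32, 1341/16, 3147/16]
after L4 α=2/3: [4231/32, 735/16, 8395/48]
after L5 α=1/8: [30513/256, 5353/128, 62125/384]
after L7 α=0: [30513/256, 5353/128, 62125/384]
rounded: [119, 42, 162]

(0,1) stack=L1,L2,L3,L4,L5,L7; from [0,0,0]:
after L1 α=1/4: [21/4, 227/4, 207/4]
after L2 α=3/4: [1905/16, 1979/16, 2127/16]
after L3 α=1/2: [4321/32, 4843/32, 2143/32]
after L4 α=3/8: [44453/256, 39095/256, 22331/256]
after L5 α=1: [191, 242, 78]
after L7 α=1/7: [165, 230, 87]
rounded: [165, 230, 87]


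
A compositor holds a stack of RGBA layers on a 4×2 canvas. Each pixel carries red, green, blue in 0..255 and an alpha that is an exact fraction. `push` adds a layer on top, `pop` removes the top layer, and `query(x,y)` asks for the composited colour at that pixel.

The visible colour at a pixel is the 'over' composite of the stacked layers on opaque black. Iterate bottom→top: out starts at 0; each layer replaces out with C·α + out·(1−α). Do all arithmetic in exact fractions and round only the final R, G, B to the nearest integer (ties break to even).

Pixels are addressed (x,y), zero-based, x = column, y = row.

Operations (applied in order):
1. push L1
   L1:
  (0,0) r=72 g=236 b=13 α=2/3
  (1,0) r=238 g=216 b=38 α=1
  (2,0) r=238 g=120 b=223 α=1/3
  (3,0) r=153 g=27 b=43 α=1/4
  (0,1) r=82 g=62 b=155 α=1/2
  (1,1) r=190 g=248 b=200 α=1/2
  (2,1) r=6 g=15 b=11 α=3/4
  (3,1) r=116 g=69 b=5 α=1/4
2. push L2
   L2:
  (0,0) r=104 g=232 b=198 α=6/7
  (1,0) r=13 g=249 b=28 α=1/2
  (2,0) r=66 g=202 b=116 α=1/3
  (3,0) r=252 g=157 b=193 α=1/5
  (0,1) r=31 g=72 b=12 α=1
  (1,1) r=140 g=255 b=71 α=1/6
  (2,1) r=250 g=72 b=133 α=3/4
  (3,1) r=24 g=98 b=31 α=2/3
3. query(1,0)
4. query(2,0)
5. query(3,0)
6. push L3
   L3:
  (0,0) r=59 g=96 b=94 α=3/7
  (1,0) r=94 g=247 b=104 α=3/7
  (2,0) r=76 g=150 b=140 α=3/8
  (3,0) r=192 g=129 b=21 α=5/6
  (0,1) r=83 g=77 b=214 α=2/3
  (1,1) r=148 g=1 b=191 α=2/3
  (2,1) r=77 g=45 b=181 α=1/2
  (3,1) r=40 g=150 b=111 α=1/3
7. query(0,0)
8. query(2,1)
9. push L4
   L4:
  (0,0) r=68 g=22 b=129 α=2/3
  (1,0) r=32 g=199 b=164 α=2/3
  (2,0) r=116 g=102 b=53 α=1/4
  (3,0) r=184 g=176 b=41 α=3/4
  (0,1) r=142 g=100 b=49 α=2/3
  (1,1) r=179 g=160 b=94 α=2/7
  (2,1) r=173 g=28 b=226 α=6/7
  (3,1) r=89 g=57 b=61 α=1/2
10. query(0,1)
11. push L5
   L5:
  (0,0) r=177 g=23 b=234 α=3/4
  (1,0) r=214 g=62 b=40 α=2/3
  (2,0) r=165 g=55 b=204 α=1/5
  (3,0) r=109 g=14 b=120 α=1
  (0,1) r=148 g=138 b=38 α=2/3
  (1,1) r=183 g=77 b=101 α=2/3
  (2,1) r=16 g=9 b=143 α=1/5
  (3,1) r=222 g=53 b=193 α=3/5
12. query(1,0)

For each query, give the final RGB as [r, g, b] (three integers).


(1,0) stack=L1,L2; from [0,0,0]:
+L1 (α=1) → [238, 216, 38]
+L2 (α=1/2) → [251/2, 465/2, 33]
= [126, 232, 33]

query (2,0) [L1,L2] — begin 0,0,0
L1 α=1/3: [238/3, 40, 223/3]
L2 α=1/3: [674/9, 94, 794/9]
→ [75, 94, 88]

at x=3,y=0 over L1,L2:
+L1 (α=1/4) → [153/4, 27/4, 43/4]
+L2 (α=1/5) → [81, 184/5, 236/5]
= [81, 37, 47]

query (0,0) [L1,L2,L3] — begin 0,0,0
L1 α=2/3: [48, 472/3, 26/3]
L2 α=6/7: [96, 664/3, 3590/21]
L3 α=3/7: [561/7, 3520/21, 20282/147]
→ [80, 168, 138]

at x=2,y=1 over L1,L2,L3:
+L1 (α=3/4) → [9/2, 45/4, 33/4]
+L2 (α=3/4) → [1509/8, 909/16, 1629/16]
+L3 (α=1/2) → [2125/16, 1629/32, 4525/32]
→ [133, 51, 141]

at x=0,y=1 over L1,L2,L3,L4:
after L1 α=1/2: [41, 31, 155/2]
after L2 α=1: [31, 72, 12]
after L3 α=2/3: [197/3, 226/3, 440/3]
after L4 α=2/3: [1049/9, 826/9, 734/9]
→ [117, 92, 82]

at x=1,y=0 over L1,L2,L3,L4,L5:
after L1 α=1: [238, 216, 38]
after L2 α=1/2: [251/2, 465/2, 33]
after L3 α=3/7: [112, 1671/7, 444/7]
after L4 α=2/3: [176/3, 4457/21, 2740/21]
after L5 α=2/3: [1460/9, 7061/63, 4420/63]
rounded: [162, 112, 70]


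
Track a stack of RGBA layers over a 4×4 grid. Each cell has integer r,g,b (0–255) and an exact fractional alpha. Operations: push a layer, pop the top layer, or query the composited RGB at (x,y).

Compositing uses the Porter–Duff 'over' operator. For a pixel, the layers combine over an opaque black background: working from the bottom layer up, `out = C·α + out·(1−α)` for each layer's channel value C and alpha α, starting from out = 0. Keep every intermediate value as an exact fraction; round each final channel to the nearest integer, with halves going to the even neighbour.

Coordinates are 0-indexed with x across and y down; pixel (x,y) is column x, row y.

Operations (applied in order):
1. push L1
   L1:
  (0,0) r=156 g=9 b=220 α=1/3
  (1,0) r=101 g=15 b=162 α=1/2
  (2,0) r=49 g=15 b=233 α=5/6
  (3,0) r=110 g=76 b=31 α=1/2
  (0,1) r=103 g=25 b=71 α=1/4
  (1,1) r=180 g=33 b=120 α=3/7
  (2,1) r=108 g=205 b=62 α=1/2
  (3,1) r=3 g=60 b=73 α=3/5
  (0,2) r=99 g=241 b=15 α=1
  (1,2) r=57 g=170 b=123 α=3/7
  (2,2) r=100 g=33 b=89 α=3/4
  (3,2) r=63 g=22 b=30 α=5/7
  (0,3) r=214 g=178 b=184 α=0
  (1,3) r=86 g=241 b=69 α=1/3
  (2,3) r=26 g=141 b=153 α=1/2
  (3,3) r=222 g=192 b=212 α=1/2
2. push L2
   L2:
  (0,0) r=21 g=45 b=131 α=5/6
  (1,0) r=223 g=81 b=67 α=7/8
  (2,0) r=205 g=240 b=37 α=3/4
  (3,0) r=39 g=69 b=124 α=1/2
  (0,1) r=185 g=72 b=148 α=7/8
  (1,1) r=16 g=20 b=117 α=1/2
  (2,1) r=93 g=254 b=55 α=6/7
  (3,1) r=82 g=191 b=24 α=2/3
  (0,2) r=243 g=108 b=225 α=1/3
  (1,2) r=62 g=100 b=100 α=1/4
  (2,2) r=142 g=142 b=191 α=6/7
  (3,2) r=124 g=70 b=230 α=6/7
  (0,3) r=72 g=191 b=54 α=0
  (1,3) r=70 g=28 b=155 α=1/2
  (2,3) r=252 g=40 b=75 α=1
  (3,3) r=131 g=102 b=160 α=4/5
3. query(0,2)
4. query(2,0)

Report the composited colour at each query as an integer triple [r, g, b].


query (0,2) [L1,L2] — begin 0,0,0
+L1 (α=1) → [99, 241, 15]
+L2 (α=1/3) → [147, 590/3, 85]
= [147, 197, 85]

at x=2,y=0 over L1,L2:
L1 α=5/6: [245/6, 25/2, 1165/6]
L2 α=3/4: [3935/24, 1465/8, 1831/24]
→ [164, 183, 76]


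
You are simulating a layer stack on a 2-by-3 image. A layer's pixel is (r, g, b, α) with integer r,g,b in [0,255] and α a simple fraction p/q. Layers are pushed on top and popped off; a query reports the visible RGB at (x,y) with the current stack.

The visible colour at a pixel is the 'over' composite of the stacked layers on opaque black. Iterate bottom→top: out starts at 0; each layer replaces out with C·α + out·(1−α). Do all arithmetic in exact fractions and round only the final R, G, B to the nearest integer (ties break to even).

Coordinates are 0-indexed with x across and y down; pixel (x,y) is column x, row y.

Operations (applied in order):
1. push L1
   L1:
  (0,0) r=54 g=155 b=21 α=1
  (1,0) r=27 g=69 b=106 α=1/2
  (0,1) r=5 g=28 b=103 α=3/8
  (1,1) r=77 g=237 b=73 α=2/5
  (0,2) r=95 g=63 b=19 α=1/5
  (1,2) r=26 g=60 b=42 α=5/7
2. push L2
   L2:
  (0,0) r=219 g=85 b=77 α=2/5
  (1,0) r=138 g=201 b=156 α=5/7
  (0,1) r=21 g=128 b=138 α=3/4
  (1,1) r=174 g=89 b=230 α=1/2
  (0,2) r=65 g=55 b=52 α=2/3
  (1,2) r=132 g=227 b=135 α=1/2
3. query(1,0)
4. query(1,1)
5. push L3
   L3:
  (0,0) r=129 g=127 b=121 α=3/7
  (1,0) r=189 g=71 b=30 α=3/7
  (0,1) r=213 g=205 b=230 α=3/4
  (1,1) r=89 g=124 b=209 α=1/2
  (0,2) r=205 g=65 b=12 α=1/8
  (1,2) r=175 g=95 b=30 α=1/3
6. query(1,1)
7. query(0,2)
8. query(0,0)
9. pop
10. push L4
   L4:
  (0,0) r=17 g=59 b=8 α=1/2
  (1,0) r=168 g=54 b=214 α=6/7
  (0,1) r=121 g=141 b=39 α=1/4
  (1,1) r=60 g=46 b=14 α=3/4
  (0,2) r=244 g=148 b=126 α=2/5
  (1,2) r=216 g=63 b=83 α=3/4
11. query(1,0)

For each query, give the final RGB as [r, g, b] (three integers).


at x=1,y=0 over L1,L2:
after L1 α=1/2: [27/2, 69/2, 53]
after L2 α=5/7: [717/7, 1074/7, 886/7]
→ [102, 153, 127]

query (1,1) [L1,L2] — begin 0,0,0
after L1 α=2/5: [154/5, 474/5, 146/5]
after L2 α=1/2: [512/5, 919/10, 648/5]
→ [102, 92, 130]

(1,1) stack=L1,L2,L3; from [0,0,0]:
after L1 α=2/5: [154/5, 474/5, 146/5]
after L2 α=1/2: [512/5, 919/10, 648/5]
after L3 α=1/2: [957/10, 2159/20, 1693/10]
= [96, 108, 169]

at x=0,y=2 over L1,L2,L3:
+L1 (α=1/5) → [19, 63/5, 19/5]
+L2 (α=2/3) → [149/3, 613/15, 539/15]
+L3 (α=1/8) → [829/12, 2633/60, 3953/120]
= [69, 44, 33]

query (0,0) [L1,L2,L3] — begin 0,0,0
L1 α=1: [54, 155, 21]
L2 α=2/5: [120, 127, 217/5]
L3 α=3/7: [867/7, 127, 2683/35]
= [124, 127, 77]

query (1,0) [L1,L2,L4] — begin 0,0,0
+L1 (α=1/2) → [27/2, 69/2, 53]
+L2 (α=5/7) → [717/7, 1074/7, 886/7]
+L4 (α=6/7) → [7773/49, 3342/49, 9874/49]
→ [159, 68, 202]


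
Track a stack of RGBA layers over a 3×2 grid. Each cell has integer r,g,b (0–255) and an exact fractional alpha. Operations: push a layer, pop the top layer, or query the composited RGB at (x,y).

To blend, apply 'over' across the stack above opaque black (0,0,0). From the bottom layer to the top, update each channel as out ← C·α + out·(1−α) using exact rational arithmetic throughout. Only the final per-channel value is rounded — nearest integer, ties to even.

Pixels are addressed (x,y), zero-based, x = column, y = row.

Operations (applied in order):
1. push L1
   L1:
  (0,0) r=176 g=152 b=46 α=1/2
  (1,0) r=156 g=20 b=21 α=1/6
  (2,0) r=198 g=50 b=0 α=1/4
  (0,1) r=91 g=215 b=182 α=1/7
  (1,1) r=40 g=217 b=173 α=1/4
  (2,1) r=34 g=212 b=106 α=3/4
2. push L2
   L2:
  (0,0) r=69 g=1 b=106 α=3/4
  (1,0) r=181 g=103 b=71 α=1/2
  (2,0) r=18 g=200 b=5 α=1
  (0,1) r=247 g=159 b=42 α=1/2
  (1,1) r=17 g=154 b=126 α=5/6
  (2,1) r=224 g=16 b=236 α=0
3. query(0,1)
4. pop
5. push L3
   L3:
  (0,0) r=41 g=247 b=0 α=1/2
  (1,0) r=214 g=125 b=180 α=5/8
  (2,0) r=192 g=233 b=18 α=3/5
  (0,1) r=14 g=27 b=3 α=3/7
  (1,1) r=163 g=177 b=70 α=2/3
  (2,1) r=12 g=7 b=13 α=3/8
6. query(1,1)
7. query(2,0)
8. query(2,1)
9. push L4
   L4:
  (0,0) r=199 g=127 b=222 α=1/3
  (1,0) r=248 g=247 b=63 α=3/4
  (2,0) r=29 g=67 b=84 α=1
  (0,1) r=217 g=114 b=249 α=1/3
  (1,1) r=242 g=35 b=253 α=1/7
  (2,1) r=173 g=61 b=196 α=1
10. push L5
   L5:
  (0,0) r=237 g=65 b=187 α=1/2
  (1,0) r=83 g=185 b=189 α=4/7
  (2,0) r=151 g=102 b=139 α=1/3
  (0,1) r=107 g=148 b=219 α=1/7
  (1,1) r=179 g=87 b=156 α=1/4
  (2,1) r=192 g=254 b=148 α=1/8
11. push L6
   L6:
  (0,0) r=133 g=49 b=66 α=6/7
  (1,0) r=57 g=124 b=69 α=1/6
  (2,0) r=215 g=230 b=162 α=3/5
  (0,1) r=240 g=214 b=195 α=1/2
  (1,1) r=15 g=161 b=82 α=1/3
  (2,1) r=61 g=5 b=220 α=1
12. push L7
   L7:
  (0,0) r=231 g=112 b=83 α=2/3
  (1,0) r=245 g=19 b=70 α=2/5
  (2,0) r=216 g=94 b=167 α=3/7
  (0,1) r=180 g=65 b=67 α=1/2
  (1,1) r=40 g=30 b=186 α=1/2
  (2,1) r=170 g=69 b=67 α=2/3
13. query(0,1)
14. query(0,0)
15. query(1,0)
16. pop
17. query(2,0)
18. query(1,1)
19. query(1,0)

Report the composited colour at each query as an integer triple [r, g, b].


at x=0,y=1 over L1,L2:
after L1 α=1/7: [13, 215/7, 26]
after L2 α=1/2: [130, 664/7, 34]
rounded: [130, 95, 34]

at x=1,y=1 over L1,L3:
L1 α=1/4: [10, 217/4, 173/4]
L3 α=2/3: [112, 1633/12, 733/12]
rounded: [112, 136, 61]

at x=2,y=0 over L1,L3:
after L1 α=1/4: [99/2, 25/2, 0]
after L3 α=3/5: [135, 724/5, 54/5]
→ [135, 145, 11]

query (2,1) [L1,L3] — begin 0,0,0
+L1 (α=3/4) → [51/2, 159, 159/2]
+L3 (α=3/8) → [327/16, 102, 873/16]
→ [20, 102, 55]

at x=0,y=1 over L1,L3,L4,L5,L6,L7:
after L1 α=1/7: [13, 215/7, 26]
after L3 α=3/7: [94/7, 1427/49, 113/7]
after L4 α=1/3: [569/7, 8440/147, 1969/21]
after L5 α=1/7: [4163/49, 24132/343, 5471/49]
after L6 α=1/2: [15923/98, 48767/343, 7513/49]
after L7 α=1/2: [33563/196, 35531/343, 5398/49]
→ [171, 104, 110]

query (0,0) [L1,L3,L4,L5,L6,L7] — begin 0,0,0
+L1 (α=1/2) → [88, 76, 23]
+L3 (α=1/2) → [129/2, 323/2, 23/2]
+L4 (α=1/3) → [328/3, 150, 245/3]
+L5 (α=1/2) → [1039/6, 215/2, 403/3]
+L6 (α=6/7) → [5827/42, 803/14, 1591/21]
+L7 (α=2/3) → [25231/126, 1313/14, 5077/63]
→ [200, 94, 81]

(1,0) stack=L1,L3,L4,L5,L6,L7; from [0,0,0]:
after L1 α=1/6: [26, 10/3, 7/2]
after L3 α=5/8: [287/2, 635/8, 1821/16]
after L4 α=3/4: [1775/8, 6563/32, 4845/64]
after L5 α=4/7: [7981/56, 43369/224, 62919/448]
after L6 α=1/6: [43097/336, 244621/1344, 115169/896]
after L7 α=2/5: [97977/560, 52329/448, 470947/4480]
→ [175, 117, 105]

at x=2,y=0 over L1,L3,L4,L5,L6:
L1 α=1/4: [99/2, 25/2, 0]
L3 α=3/5: [135, 724/5, 54/5]
L4 α=1: [29, 67, 84]
L5 α=1/3: [209/3, 236/3, 307/3]
L6 α=3/5: [2353/15, 2542/15, 2072/15]
= [157, 169, 138]

query (1,1) [L1,L3,L4,L5,L6] — begin 0,0,0
+L1 (α=1/4) → [10, 217/4, 173/4]
+L3 (α=2/3) → [112, 1633/12, 733/12]
+L4 (α=1/7) → [914/7, 1703/14, 177/2]
+L5 (α=1/4) → [3995/28, 6327/56, 843/8]
+L6 (α=1/3) → [4205/42, 10835/84, 1171/12]
= [100, 129, 98]

query (1,0) [L1,L3,L4,L5,L6] — begin 0,0,0
L1 α=1/6: [26, 10/3, 7/2]
L3 α=5/8: [287/2, 635/8, 1821/16]
L4 α=3/4: [1775/8, 6563/32, 4845/64]
L5 α=4/7: [7981/56, 43369/224, 62919/448]
L6 α=1/6: [43097/336, 244621/1344, 115169/896]
rounded: [128, 182, 129]
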